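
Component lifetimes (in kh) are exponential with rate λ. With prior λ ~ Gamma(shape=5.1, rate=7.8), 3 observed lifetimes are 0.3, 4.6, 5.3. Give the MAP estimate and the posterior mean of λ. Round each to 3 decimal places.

Σ times = 10.2. Posterior: Gamma(shape = 5.1+3 = 8.1, rate = 7.8+10.2 = 18.0).
Mode = (α−1)/β = 7.1/18.0 = 0.394.
Mean = α/β = 8.1/18.0 = 0.450.

MAP = 0.394, posterior mean = 0.450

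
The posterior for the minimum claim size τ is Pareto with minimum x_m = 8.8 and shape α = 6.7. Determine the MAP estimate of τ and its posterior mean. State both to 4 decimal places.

The Pareto density is strictly decreasing on [x_m, ∞), so the mode is x_m = 8.8000.
Mean = α·x_m/(α−1) = 6.7·8.8/5.7 = 10.3439.

MAP estimate = 8.8000, posterior mean = 10.3439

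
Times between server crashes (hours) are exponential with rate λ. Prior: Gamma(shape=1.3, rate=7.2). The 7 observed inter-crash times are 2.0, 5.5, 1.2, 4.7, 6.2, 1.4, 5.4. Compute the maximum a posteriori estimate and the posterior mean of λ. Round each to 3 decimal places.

Σ times = 26.4. Posterior: Gamma(shape = 1.3+7 = 8.3, rate = 7.2+26.4 = 33.6).
Mode = (α−1)/β = 7.3/33.6 = 0.217.
Mean = α/β = 8.3/33.6 = 0.247.
The posterior is right-skewed, so the mean exceeds the mode.

MAP = 0.217; posterior mean = 0.247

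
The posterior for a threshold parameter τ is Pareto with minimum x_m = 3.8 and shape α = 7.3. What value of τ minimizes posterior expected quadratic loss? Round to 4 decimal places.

4.4032

The Pareto density is strictly decreasing on [x_m, ∞), so the mode is x_m = 3.8000.
Mean = α·x_m/(α−1) = 7.3·3.8/6.3 = 4.4032.
Quadratic loss ⇒ the optimal estimator is the posterior mean.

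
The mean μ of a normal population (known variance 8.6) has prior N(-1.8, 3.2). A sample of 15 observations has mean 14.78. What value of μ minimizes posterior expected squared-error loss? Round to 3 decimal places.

12.261

Posterior for μ is Normal. Precision-weighted mean: (1/3.2·-1.8 + 15/8.6·14.78) / (1/3.2 + 15/8.6) = 12.261.
A Normal posterior is symmetric, so mode = mean.
Squared-error loss ⇒ the optimal estimator is the posterior mean.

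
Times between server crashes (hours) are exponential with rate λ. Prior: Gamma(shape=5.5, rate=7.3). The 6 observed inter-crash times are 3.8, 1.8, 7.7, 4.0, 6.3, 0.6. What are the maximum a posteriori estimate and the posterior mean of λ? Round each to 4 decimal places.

Σ times = 24.2. Posterior: Gamma(shape = 5.5+6 = 11.5, rate = 7.3+24.2 = 31.5).
Mode = (α−1)/β = 10.5/31.5 = 0.3333.
Mean = α/β = 11.5/31.5 = 0.3651.

MAP = 0.3333, posterior mean = 0.3651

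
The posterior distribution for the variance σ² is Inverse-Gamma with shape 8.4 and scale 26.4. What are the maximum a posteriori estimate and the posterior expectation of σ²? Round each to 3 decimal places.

Mode = β/(α+1) = 26.4/9.4 = 2.809.
Mean = β/(α−1) = 26.4/7.4 = 3.568.

maximum a posteriori estimate = 2.809, posterior expectation = 3.568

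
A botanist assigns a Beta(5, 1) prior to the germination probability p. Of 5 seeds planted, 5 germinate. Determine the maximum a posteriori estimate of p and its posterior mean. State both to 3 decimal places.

MAP = 1.000, posterior mean = 0.909

Posterior: Beta(5+5, 1+0) = Beta(10, 1).
Since β = 1 ≤ 1 and α > 1, the Beta density is monotone increasing on [0,1]; the mode is at 1.
Mean = 10/(10+1) = 0.909.
Left-skewed posterior ⇒ mean < mode.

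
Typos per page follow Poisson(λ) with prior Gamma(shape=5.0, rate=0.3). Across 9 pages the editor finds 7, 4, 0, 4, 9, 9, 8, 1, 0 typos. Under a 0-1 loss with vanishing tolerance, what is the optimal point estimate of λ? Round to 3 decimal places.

Σ counts = 42. Posterior: Gamma(shape = 5.0+42 = 47.0, rate = 0.3+9 = 9.3).
Mode = (α−1)/β = 46.0/9.3 = 4.946.
Mean = α/β = 47.0/9.3 = 5.054.
This is the posterior mode — the MAP estimate.

4.946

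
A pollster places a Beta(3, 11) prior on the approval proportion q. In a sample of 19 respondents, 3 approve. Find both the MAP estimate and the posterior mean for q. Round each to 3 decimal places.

Posterior: Beta(3+3, 11+16) = Beta(6, 27).
Mode = (6−1)/(6+27−2) = 5/31 = 0.161.
Mean = 6/(6+27) = 6/33 = 0.182.
The posterior is right-skewed, so the mean exceeds the mode.

q_MAP = 0.161, E[q|data] = 0.182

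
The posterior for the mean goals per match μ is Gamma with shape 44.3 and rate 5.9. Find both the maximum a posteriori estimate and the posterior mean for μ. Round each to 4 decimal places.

maximum a posteriori estimate = 7.3390, posterior mean = 7.5085

Mode = (α−1)/β = 43.3/5.9 = 7.3390.
Mean = α/β = 44.3/5.9 = 7.5085.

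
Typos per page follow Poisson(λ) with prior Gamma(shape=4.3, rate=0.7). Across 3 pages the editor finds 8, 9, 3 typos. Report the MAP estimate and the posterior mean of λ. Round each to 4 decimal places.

Σ counts = 20. Posterior: Gamma(shape = 4.3+20 = 24.3, rate = 0.7+3 = 3.7).
Mode = (α−1)/β = 23.3/3.7 = 6.2973.
Mean = α/β = 24.3/3.7 = 6.5676.
Mean > mode: the posterior has a right tail.

MAP = 6.2973, posterior mean = 6.5676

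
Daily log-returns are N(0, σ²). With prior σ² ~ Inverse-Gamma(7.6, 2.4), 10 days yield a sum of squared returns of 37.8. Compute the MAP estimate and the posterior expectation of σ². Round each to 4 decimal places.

Posterior: Inverse-Gamma(shape = 7.6+10/2 = 12.6, scale = 2.4+37.8/2 = 21.3).
Mode = β/(α+1) = 21.3/13.6 = 1.5662.
Mean = β/(α−1) = 21.3/11.6 = 1.8362.
Right-skewed posterior ⇒ mode < mean.

MAP estimate = 1.5662, posterior expectation = 1.8362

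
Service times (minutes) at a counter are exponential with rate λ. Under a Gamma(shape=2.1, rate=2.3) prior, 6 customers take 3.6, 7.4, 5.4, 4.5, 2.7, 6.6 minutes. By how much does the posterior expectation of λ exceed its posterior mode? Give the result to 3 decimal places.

Σ times = 30.2. Posterior: Gamma(shape = 2.1+6 = 8.1, rate = 2.3+30.2 = 32.5).
Mode = (α−1)/β = 7.1/32.5 = 0.218.
Mean = α/β = 8.1/32.5 = 0.249.
Difference = 0.249 − 0.218 = 0.031.

0.031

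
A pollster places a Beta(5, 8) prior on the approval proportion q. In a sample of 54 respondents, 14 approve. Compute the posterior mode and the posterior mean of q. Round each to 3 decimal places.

Posterior: Beta(5+14, 8+40) = Beta(19, 48).
Mode = (19−1)/(19+48−2) = 18/65 = 0.277.
Mean = 19/(19+48) = 19/67 = 0.284.
Mean > mode: the posterior has a right tail.

MAP = 0.277, posterior mean = 0.284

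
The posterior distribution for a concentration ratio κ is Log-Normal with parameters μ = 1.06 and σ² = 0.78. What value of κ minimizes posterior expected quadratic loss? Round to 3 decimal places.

Mode = exp(μ − σ²) = exp(0.28) = 1.323.
Mean = exp(μ + σ²/2) = exp(1.450) = 4.263.
Quadratic loss ⇒ the optimal estimator is the posterior mean.

4.263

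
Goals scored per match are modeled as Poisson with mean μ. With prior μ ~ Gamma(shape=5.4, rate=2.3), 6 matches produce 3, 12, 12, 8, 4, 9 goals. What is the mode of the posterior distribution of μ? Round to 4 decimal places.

Σ counts = 48. Posterior: Gamma(shape = 5.4+48 = 53.4, rate = 2.3+6 = 8.3).
Mode = (α−1)/β = 52.4/8.3 = 6.3133.
Mean = α/β = 53.4/8.3 = 6.4337.
This is the posterior mode — the MAP estimate.

6.3133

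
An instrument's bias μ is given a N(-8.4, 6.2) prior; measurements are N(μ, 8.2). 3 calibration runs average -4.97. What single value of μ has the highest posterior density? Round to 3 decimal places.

Posterior for μ is Normal. Precision-weighted mean: (1/6.2·-8.4 + 3/8.2·-4.97) / (1/6.2 + 3/8.2) = -6.019.
A Normal posterior is symmetric, so mode = mean.
This is the posterior mode — the MAP estimate.

-6.019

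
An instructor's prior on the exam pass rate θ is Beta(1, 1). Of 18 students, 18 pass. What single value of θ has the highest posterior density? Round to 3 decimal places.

Posterior: Beta(1+18, 1+0) = Beta(19, 1).
Since β = 1 ≤ 1 and α > 1, the Beta density is monotone increasing on [0,1]; the mode is at 1.
Mean = 19/(19+1) = 0.950.
This is the posterior mode — the MAP estimate.

1.000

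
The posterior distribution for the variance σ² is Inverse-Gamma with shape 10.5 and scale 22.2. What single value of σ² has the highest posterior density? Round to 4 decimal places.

Mode = β/(α+1) = 22.2/11.5 = 1.9304.
Mean = β/(α−1) = 22.2/9.5 = 2.3368.
This is the posterior mode — the MAP estimate.

1.9304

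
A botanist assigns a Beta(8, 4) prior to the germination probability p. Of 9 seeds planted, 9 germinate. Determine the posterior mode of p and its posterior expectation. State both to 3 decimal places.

Posterior: Beta(8+9, 4+0) = Beta(17, 4).
Mode = (17−1)/(17+4−2) = 16/19 = 0.842.
Mean = 17/(17+4) = 17/21 = 0.810.

posterior mode = 0.842, posterior expectation = 0.810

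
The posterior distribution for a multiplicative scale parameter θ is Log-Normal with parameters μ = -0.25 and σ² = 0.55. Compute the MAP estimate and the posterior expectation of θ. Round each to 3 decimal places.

θ_MAP = 0.449, E[θ|data] = 1.025

Mode = exp(μ − σ²) = exp(-0.80) = 0.449.
Mean = exp(μ + σ²/2) = exp(0.025) = 1.025.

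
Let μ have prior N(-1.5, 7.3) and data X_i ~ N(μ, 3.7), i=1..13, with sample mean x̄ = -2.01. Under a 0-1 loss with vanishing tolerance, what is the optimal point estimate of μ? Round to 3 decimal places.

Posterior for μ is Normal. Precision-weighted mean: (1/7.3·-1.5 + 13/3.7·-2.01) / (1/7.3 + 13/3.7) = -1.991.
A Normal posterior is symmetric, so mode = mean.
This is the posterior mode — the MAP estimate.

-1.991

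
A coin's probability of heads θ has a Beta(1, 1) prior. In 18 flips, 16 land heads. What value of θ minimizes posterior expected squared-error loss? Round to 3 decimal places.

0.850

Posterior: Beta(1+16, 1+2) = Beta(17, 3).
Mode = (17−1)/(17+3−2) = 16/18 = 0.889.
With a flat prior the MAP equals the MLE, 16/18.
Mean = 17/(17+3) = 17/20 = 0.850.
Squared-error loss ⇒ the optimal estimator is the posterior mean.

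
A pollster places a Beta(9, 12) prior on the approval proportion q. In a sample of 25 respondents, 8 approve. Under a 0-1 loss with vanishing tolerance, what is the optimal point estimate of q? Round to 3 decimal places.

Posterior: Beta(9+8, 12+17) = Beta(17, 29).
Mode = (17−1)/(17+29−2) = 16/44 = 0.364.
Mean = 17/(17+29) = 17/46 = 0.370.
This is the posterior mode — the MAP estimate.

0.364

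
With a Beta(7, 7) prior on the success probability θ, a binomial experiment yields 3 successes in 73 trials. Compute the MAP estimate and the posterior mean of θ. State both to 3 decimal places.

Posterior: Beta(7+3, 7+70) = Beta(10, 77).
Mode = (10−1)/(10+77−2) = 9/85 = 0.106.
Mean = 10/(10+77) = 10/87 = 0.115.
The posterior is right-skewed, so the mean exceeds the mode.

MAP: 0.106. Posterior mean: 0.115.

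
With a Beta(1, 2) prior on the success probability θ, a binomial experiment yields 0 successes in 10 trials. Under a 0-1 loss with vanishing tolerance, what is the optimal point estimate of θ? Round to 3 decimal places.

Posterior: Beta(1+0, 2+10) = Beta(1, 12).
Since α = 1 ≤ 1 and β > 1, the Beta density is monotone decreasing on [0,1]; the mode is at 0.
Mean = 1/(1+12) = 0.077.
This is the posterior mode — the MAP estimate.

0.000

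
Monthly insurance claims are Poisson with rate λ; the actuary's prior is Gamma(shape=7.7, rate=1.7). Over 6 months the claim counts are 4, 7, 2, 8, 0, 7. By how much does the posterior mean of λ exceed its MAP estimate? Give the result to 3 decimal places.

0.130

Σ counts = 28. Posterior: Gamma(shape = 7.7+28 = 35.7, rate = 1.7+6 = 7.7).
Mode = (α−1)/β = 34.7/7.7 = 4.506.
Mean = α/β = 35.7/7.7 = 4.636.
Difference = 4.636 − 4.506 = 0.130.
The posterior is right-skewed, so the mean exceeds the mode.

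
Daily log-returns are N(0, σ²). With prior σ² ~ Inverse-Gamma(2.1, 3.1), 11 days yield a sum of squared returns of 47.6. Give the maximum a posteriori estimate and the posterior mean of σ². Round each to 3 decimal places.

σ²_MAP = 3.128, E[σ²|data] = 4.076

Posterior: Inverse-Gamma(shape = 2.1+11/2 = 7.6, scale = 3.1+47.6/2 = 26.9).
Mode = β/(α+1) = 26.9/8.6 = 3.128.
Mean = β/(α−1) = 26.9/6.6 = 4.076.
Right-skewed posterior ⇒ mode < mean.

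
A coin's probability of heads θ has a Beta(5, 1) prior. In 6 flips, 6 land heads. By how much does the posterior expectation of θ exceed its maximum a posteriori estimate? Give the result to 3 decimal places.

Posterior: Beta(5+6, 1+0) = Beta(11, 1).
Since β = 1 ≤ 1 and α > 1, the Beta density is monotone increasing on [0,1]; the mode is at 1.
Mean = 11/(11+1) = 0.917.
Difference = 0.917 − 1.000 = -0.083.
The mean is pulled below the mode by the posterior's left skew.

-0.083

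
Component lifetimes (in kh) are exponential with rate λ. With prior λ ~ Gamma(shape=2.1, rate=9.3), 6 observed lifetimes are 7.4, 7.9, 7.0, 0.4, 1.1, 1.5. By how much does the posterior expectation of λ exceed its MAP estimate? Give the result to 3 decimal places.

Σ times = 25.3. Posterior: Gamma(shape = 2.1+6 = 8.1, rate = 9.3+25.3 = 34.6).
Mode = (α−1)/β = 7.1/34.6 = 0.205.
Mean = α/β = 8.1/34.6 = 0.234.
Difference = 0.234 − 0.205 = 0.029.

0.029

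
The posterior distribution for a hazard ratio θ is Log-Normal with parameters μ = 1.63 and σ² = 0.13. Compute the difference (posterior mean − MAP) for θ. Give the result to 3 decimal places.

0.965

Mode = exp(μ − σ²) = exp(1.50) = 4.482.
Mean = exp(μ + σ²/2) = exp(1.695) = 5.447.
Difference = 5.447 − 4.482 = 0.965.
Mean > mode: the posterior has a right tail.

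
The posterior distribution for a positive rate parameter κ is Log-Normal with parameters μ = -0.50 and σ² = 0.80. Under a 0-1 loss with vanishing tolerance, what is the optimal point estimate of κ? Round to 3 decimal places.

0.273

Mode = exp(μ − σ²) = exp(-1.30) = 0.273.
Mean = exp(μ + σ²/2) = exp(-0.100) = 0.905.
This is the posterior mode — the MAP estimate.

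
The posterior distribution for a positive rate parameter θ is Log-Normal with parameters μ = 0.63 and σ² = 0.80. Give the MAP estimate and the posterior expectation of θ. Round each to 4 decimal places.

MAP = 0.8437; posterior mean = 2.8011

Mode = exp(μ − σ²) = exp(-0.17) = 0.8437.
Mean = exp(μ + σ²/2) = exp(1.030) = 2.8011.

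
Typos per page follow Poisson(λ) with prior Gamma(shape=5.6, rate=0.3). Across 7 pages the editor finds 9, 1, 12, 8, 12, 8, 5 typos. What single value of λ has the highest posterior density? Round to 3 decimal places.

Σ counts = 55. Posterior: Gamma(shape = 5.6+55 = 60.6, rate = 0.3+7 = 7.3).
Mode = (α−1)/β = 59.6/7.3 = 8.164.
Mean = α/β = 60.6/7.3 = 8.301.
This is the posterior mode — the MAP estimate.

8.164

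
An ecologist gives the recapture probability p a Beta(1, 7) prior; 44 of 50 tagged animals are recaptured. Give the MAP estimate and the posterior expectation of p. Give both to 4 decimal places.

MAP = 0.7857, posterior mean = 0.7759

Posterior: Beta(1+44, 7+6) = Beta(45, 13).
Mode = (45−1)/(45+13−2) = 44/56 = 0.7857.
Mean = 45/(45+13) = 45/58 = 0.7759.
Mode > mean: the posterior has a left tail.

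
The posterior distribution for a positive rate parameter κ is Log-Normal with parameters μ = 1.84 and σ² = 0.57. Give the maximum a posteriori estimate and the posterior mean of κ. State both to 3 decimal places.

Mode = exp(μ − σ²) = exp(1.27) = 3.561.
Mean = exp(μ + σ²/2) = exp(2.125) = 8.373.

maximum a posteriori estimate = 3.561, posterior mean = 8.373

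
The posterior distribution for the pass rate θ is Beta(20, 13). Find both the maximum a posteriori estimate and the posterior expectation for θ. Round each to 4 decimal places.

maximum a posteriori estimate = 0.6129, posterior expectation = 0.6061

Mode = (20−1)/(20+13−2) = 19/31 = 0.6129.
Mean = 20/(20+13) = 20/33 = 0.6061.
The posterior is left-skewed, so the mode exceeds the mean.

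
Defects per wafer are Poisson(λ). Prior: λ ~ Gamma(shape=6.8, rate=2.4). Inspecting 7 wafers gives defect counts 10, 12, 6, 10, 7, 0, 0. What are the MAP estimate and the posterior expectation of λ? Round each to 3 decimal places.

MAP = 5.404; posterior mean = 5.511

Σ counts = 45. Posterior: Gamma(shape = 6.8+45 = 51.8, rate = 2.4+7 = 9.4).
Mode = (α−1)/β = 50.8/9.4 = 5.404.
Mean = α/β = 51.8/9.4 = 5.511.
Mean > mode: the posterior has a right tail.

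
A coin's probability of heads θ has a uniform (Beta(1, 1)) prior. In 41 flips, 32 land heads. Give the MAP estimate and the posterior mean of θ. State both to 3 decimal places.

Posterior: Beta(1+32, 1+9) = Beta(33, 10).
Mode = (33−1)/(33+10−2) = 32/41 = 0.780.
With a flat prior the MAP equals the MLE, 32/41.
Mean = 33/(33+10) = 33/43 = 0.767.

MAP = 0.780; posterior mean = 0.767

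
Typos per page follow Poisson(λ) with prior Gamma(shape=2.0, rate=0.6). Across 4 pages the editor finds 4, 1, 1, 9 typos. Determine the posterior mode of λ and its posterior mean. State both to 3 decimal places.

Σ counts = 15. Posterior: Gamma(shape = 2.0+15 = 17.0, rate = 0.6+4 = 4.6).
Mode = (α−1)/β = 16.0/4.6 = 3.478.
Mean = α/β = 17.0/4.6 = 3.696.
The posterior is right-skewed, so the mean exceeds the mode.

posterior mode = 3.478, posterior mean = 3.696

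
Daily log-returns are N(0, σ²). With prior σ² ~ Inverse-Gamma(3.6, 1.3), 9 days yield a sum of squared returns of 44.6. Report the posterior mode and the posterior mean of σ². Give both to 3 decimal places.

Posterior: Inverse-Gamma(shape = 3.6+9/2 = 8.1, scale = 1.3+44.6/2 = 23.6).
Mode = β/(α+1) = 23.6/9.1 = 2.593.
Mean = β/(α−1) = 23.6/7.1 = 3.324.
Right-skewed posterior ⇒ mode < mean.

posterior mode = 2.593, posterior mean = 3.324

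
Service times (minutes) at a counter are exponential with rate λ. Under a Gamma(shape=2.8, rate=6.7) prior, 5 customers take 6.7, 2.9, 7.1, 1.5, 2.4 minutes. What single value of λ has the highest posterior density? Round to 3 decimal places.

0.249

Σ times = 20.6. Posterior: Gamma(shape = 2.8+5 = 7.8, rate = 6.7+20.6 = 27.3).
Mode = (α−1)/β = 6.8/27.3 = 0.249.
Mean = α/β = 7.8/27.3 = 0.286.
This is the posterior mode — the MAP estimate.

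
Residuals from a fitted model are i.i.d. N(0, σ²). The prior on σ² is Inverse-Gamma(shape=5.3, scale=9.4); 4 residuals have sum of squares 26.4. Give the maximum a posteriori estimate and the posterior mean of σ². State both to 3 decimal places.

Posterior: Inverse-Gamma(shape = 5.3+4/2 = 7.3, scale = 9.4+26.4/2 = 22.6).
Mode = β/(α+1) = 22.6/8.3 = 2.723.
Mean = β/(α−1) = 22.6/6.3 = 3.587.
The posterior is right-skewed, so the mean exceeds the mode.

MAP = 2.723, posterior mean = 3.587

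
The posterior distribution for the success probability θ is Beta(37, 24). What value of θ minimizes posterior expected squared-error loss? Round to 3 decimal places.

Mode = (37−1)/(37+24−2) = 36/59 = 0.610.
Mean = 37/(37+24) = 37/61 = 0.607.
Squared-error loss ⇒ the optimal estimator is the posterior mean.

0.607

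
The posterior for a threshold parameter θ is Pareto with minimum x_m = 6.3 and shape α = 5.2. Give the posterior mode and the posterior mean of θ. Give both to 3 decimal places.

MAP = 6.300, posterior mean = 7.800

The Pareto density is strictly decreasing on [x_m, ∞), so the mode is x_m = 6.300.
Mean = α·x_m/(α−1) = 5.2·6.3/4.2 = 7.800.
Right-skewed posterior ⇒ mode < mean.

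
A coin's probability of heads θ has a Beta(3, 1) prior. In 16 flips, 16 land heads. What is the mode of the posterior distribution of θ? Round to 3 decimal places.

Posterior: Beta(3+16, 1+0) = Beta(19, 1).
Since β = 1 ≤ 1 and α > 1, the Beta density is monotone increasing on [0,1]; the mode is at 1.
Mean = 19/(19+1) = 0.950.
This is the posterior mode — the MAP estimate.

1.000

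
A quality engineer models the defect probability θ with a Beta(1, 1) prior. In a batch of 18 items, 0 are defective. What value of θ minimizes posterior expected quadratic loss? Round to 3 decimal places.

0.050

Posterior: Beta(1+0, 1+18) = Beta(1, 19).
Since α = 1 ≤ 1 and β > 1, the Beta density is monotone decreasing on [0,1]; the mode is at 0.
Mean = 1/(1+19) = 0.050.
Quadratic loss ⇒ the optimal estimator is the posterior mean.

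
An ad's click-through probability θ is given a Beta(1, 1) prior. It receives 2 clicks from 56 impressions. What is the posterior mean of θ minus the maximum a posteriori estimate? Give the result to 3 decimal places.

Posterior: Beta(1+2, 1+54) = Beta(3, 55).
Mode = (3−1)/(3+55−2) = 2/56 = 0.036.
Mean = 3/(3+55) = 3/58 = 0.052.
Difference = 0.052 − 0.036 = 0.016.
The posterior is right-skewed, so the mean exceeds the mode.

0.016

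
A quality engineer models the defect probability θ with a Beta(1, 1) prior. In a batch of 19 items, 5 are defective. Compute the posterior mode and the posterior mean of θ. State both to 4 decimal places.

Posterior: Beta(1+5, 1+14) = Beta(6, 15).
Mode = (6−1)/(6+15−2) = 5/19 = 0.2632.
With a flat prior the MAP equals the MLE, 5/19.
Mean = 6/(6+15) = 6/21 = 0.2857.
Right-skewed posterior ⇒ mode < mean.

MAP = 0.2632; posterior mean = 0.2857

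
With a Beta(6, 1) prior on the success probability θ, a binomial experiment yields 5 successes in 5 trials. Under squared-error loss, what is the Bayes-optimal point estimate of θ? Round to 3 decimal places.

Posterior: Beta(6+5, 1+0) = Beta(11, 1).
Since β = 1 ≤ 1 and α > 1, the Beta density is monotone increasing on [0,1]; the mode is at 1.
Mean = 11/(11+1) = 0.917.
Squared-error loss ⇒ the optimal estimator is the posterior mean.

0.917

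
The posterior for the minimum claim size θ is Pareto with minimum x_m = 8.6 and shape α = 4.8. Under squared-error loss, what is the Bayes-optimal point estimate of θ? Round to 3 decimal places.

The Pareto density is strictly decreasing on [x_m, ∞), so the mode is x_m = 8.600.
Mean = α·x_m/(α−1) = 4.8·8.6/3.8 = 10.863.
Squared-error loss ⇒ the optimal estimator is the posterior mean.

10.863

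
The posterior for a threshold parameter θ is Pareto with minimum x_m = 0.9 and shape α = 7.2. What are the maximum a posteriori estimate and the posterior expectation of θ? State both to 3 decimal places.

MAP: 0.900. Posterior mean: 1.045.

The Pareto density is strictly decreasing on [x_m, ∞), so the mode is x_m = 0.900.
Mean = α·x_m/(α−1) = 7.2·0.9/6.2 = 1.045.
Right-skewed posterior ⇒ mode < mean.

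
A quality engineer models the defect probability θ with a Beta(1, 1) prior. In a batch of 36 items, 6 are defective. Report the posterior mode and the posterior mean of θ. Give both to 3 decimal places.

Posterior: Beta(1+6, 1+30) = Beta(7, 31).
Mode = (7−1)/(7+31−2) = 6/36 = 0.167.
With a flat prior the MAP equals the MLE, 6/36.
Mean = 7/(7+31) = 7/38 = 0.184.
The posterior is right-skewed, so the mean exceeds the mode.

MAP = 0.167; posterior mean = 0.184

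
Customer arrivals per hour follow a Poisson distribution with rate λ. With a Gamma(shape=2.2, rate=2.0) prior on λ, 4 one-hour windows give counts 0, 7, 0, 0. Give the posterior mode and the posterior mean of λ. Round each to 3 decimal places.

Σ counts = 7. Posterior: Gamma(shape = 2.2+7 = 9.2, rate = 2.0+4 = 6.0).
Mode = (α−1)/β = 8.2/6.0 = 1.367.
Mean = α/β = 9.2/6.0 = 1.533.

MAP = 1.367; posterior mean = 1.533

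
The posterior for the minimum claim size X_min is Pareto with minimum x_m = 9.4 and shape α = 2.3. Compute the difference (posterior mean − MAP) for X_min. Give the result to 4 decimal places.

The Pareto density is strictly decreasing on [x_m, ∞), so the mode is x_m = 9.4000.
Mean = α·x_m/(α−1) = 2.3·9.4/1.3 = 16.6308.
Difference = 16.6308 − 9.4000 = 7.2308.
The mean is pulled above the mode by the posterior's right skew.

7.2308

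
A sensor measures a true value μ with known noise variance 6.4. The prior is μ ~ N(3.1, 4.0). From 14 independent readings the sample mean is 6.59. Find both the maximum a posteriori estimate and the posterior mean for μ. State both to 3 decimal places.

Posterior for μ is Normal. Precision-weighted mean: (1/4.0·3.1 + 14/6.4·6.59) / (1/4.0 + 14/6.4) = 6.232.
A Normal posterior is symmetric, so mode = mean.

MAP: 6.232. Posterior mean: 6.232.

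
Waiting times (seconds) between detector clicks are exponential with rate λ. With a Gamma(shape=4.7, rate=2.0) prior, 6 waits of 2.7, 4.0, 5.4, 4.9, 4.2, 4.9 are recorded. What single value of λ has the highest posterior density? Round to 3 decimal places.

0.345

Σ times = 26.1. Posterior: Gamma(shape = 4.7+6 = 10.7, rate = 2.0+26.1 = 28.1).
Mode = (α−1)/β = 9.7/28.1 = 0.345.
Mean = α/β = 10.7/28.1 = 0.381.
This is the posterior mode — the MAP estimate.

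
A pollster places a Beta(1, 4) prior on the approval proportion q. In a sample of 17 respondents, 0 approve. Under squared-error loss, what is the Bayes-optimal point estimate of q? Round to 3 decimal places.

Posterior: Beta(1+0, 4+17) = Beta(1, 21).
Since α = 1 ≤ 1 and β > 1, the Beta density is monotone decreasing on [0,1]; the mode is at 0.
Mean = 1/(1+21) = 0.045.
Squared-error loss ⇒ the optimal estimator is the posterior mean.

0.045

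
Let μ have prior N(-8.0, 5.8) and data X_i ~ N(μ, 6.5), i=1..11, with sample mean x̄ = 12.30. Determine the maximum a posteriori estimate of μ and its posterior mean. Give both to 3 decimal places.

μ_MAP = 10.423, E[μ|data] = 10.423

Posterior for μ is Normal. Precision-weighted mean: (1/5.8·-8.0 + 11/6.5·12.30) / (1/5.8 + 11/6.5) = 10.423.
A Normal posterior is symmetric, so mode = mean.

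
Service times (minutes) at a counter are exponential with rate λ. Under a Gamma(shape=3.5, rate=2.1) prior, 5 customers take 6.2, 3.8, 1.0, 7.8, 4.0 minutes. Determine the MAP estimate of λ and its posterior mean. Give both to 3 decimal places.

MAP = 0.301; posterior mean = 0.341

Σ times = 22.8. Posterior: Gamma(shape = 3.5+5 = 8.5, rate = 2.1+22.8 = 24.9).
Mode = (α−1)/β = 7.5/24.9 = 0.301.
Mean = α/β = 8.5/24.9 = 0.341.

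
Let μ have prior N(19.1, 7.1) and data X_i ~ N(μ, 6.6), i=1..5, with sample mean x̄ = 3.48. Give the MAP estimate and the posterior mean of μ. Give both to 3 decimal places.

MAP estimate = 5.929, posterior mean = 5.929

Posterior for μ is Normal. Precision-weighted mean: (1/7.1·19.1 + 5/6.6·3.48) / (1/7.1 + 5/6.6) = 5.929.
A Normal posterior is symmetric, so mode = mean.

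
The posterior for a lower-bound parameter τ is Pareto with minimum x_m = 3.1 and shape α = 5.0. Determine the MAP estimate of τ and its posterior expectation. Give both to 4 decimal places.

The Pareto density is strictly decreasing on [x_m, ∞), so the mode is x_m = 3.1000.
Mean = α·x_m/(α−1) = 5.0·3.1/4.0 = 3.8750.

MAP estimate = 3.1000, posterior expectation = 3.8750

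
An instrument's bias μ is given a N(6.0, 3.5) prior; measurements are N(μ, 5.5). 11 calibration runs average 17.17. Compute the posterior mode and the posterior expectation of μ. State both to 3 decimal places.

MAP: 15.774. Posterior mean: 15.774.

Posterior for μ is Normal. Precision-weighted mean: (1/3.5·6.0 + 11/5.5·17.17) / (1/3.5 + 11/5.5) = 15.774.
A Normal posterior is symmetric, so mode = mean.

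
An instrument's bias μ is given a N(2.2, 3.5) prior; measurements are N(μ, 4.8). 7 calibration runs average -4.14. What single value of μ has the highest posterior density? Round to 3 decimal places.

Posterior for μ is Normal. Precision-weighted mean: (1/3.5·2.2 + 7/4.8·-4.14) / (1/3.5 + 7/4.8) = -3.101.
A Normal posterior is symmetric, so mode = mean.
This is the posterior mode — the MAP estimate.

-3.101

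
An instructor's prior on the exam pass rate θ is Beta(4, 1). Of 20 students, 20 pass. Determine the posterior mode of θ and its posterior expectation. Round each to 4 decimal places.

Posterior: Beta(4+20, 1+0) = Beta(24, 1).
Since β = 1 ≤ 1 and α > 1, the Beta density is monotone increasing on [0,1]; the mode is at 1.
Mean = 24/(24+1) = 0.9600.

MAP = 1.0000; posterior mean = 0.9600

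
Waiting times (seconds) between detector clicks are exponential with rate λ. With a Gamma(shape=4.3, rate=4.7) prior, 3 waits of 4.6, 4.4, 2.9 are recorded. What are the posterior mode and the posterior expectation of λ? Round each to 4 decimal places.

Σ times = 11.9. Posterior: Gamma(shape = 4.3+3 = 7.3, rate = 4.7+11.9 = 16.6).
Mode = (α−1)/β = 6.3/16.6 = 0.3795.
Mean = α/β = 7.3/16.6 = 0.4398.

MAP = 0.3795, posterior mean = 0.4398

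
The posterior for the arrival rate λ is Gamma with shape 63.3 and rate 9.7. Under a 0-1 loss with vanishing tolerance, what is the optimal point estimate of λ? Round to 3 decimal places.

6.423

Mode = (α−1)/β = 62.3/9.7 = 6.423.
Mean = α/β = 63.3/9.7 = 6.526.
This is the posterior mode — the MAP estimate.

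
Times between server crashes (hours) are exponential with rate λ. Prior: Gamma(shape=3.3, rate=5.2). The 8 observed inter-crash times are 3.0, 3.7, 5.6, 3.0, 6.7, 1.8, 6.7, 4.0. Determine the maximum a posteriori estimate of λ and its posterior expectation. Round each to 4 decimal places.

MAP = 0.2594, posterior mean = 0.2846

Σ times = 34.5. Posterior: Gamma(shape = 3.3+8 = 11.3, rate = 5.2+34.5 = 39.7).
Mode = (α−1)/β = 10.3/39.7 = 0.2594.
Mean = α/β = 11.3/39.7 = 0.2846.
The posterior is right-skewed, so the mean exceeds the mode.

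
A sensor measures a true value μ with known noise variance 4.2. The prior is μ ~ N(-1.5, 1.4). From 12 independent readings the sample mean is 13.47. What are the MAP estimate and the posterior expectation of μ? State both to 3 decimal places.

Posterior for μ is Normal. Precision-weighted mean: (1/1.4·-1.5 + 12/4.2·13.47) / (1/1.4 + 12/4.2) = 10.476.
A Normal posterior is symmetric, so mode = mean.

μ_MAP = 10.476, E[μ|data] = 10.476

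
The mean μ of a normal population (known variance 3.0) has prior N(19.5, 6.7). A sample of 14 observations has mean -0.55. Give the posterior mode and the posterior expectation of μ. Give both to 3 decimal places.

MAP: 0.071. Posterior mean: 0.071.

Posterior for μ is Normal. Precision-weighted mean: (1/6.7·19.5 + 14/3.0·-0.55) / (1/6.7 + 14/3.0) = 0.071.
A Normal posterior is symmetric, so mode = mean.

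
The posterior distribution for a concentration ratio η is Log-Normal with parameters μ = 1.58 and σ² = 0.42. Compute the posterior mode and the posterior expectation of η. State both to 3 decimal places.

MAP: 3.190. Posterior mean: 5.989.

Mode = exp(μ − σ²) = exp(1.16) = 3.190.
Mean = exp(μ + σ²/2) = exp(1.790) = 5.989.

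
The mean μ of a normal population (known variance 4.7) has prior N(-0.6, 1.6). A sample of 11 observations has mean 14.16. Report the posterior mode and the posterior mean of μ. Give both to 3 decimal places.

Posterior for μ is Normal. Precision-weighted mean: (1/1.6·-0.6 + 11/4.7·14.16) / (1/1.6 + 11/4.7) = 11.049.
A Normal posterior is symmetric, so mode = mean.

μ_MAP = 11.049, E[μ|data] = 11.049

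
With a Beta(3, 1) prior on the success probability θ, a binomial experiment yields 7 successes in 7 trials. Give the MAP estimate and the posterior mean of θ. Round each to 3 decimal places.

Posterior: Beta(3+7, 1+0) = Beta(10, 1).
Since β = 1 ≤ 1 and α > 1, the Beta density is monotone increasing on [0,1]; the mode is at 1.
Mean = 10/(10+1) = 0.909.
Mode > mean: the posterior has a left tail.

θ_MAP = 1.000, E[θ|data] = 0.909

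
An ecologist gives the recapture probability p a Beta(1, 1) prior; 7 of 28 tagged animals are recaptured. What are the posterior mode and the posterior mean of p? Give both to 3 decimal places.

MAP = 0.250, posterior mean = 0.267

Posterior: Beta(1+7, 1+21) = Beta(8, 22).
Mode = (8−1)/(8+22−2) = 7/28 = 0.250.
Mean = 8/(8+22) = 8/30 = 0.267.
Right-skewed posterior ⇒ mode < mean.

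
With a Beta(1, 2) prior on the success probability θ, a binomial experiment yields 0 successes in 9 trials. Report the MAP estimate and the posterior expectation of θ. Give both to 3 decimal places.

Posterior: Beta(1+0, 2+9) = Beta(1, 11).
Since α = 1 ≤ 1 and β > 1, the Beta density is monotone decreasing on [0,1]; the mode is at 0.
Mean = 1/(1+11) = 0.083.
The posterior is right-skewed, so the mean exceeds the mode.

MAP estimate = 0.000, posterior expectation = 0.083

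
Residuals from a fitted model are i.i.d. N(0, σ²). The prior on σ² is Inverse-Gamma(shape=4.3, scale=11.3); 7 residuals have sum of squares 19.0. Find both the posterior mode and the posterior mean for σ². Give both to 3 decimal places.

Posterior: Inverse-Gamma(shape = 4.3+7/2 = 7.8, scale = 11.3+19.0/2 = 20.8).
Mode = β/(α+1) = 20.8/8.8 = 2.364.
Mean = β/(α−1) = 20.8/6.8 = 3.059.
Right-skewed posterior ⇒ mode < mean.

MAP = 2.364, posterior mean = 3.059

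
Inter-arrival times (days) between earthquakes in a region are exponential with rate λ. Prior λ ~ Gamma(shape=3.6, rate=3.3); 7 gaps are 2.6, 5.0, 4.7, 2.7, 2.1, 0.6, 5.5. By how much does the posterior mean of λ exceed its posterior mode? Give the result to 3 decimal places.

Σ times = 23.2. Posterior: Gamma(shape = 3.6+7 = 10.6, rate = 3.3+23.2 = 26.5).
Mode = (α−1)/β = 9.6/26.5 = 0.362.
Mean = α/β = 10.6/26.5 = 0.400.
Difference = 0.400 − 0.362 = 0.038.

0.038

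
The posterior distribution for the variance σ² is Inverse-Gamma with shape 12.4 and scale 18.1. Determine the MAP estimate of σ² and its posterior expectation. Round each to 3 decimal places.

Mode = β/(α+1) = 18.1/13.4 = 1.351.
Mean = β/(α−1) = 18.1/11.4 = 1.588.

MAP = 1.351; posterior mean = 1.588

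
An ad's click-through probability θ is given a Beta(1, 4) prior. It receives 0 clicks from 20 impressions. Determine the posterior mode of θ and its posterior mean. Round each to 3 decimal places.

Posterior: Beta(1+0, 4+20) = Beta(1, 24).
Since α = 1 ≤ 1 and β > 1, the Beta density is monotone decreasing on [0,1]; the mode is at 0.
Mean = 1/(1+24) = 0.040.
The posterior is right-skewed, so the mean exceeds the mode.

θ_MAP = 0.000, E[θ|data] = 0.040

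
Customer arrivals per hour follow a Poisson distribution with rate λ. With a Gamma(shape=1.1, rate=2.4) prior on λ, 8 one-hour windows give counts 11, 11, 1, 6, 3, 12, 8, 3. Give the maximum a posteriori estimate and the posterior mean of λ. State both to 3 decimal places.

Σ counts = 55. Posterior: Gamma(shape = 1.1+55 = 56.1, rate = 2.4+8 = 10.4).
Mode = (α−1)/β = 55.1/10.4 = 5.298.
Mean = α/β = 56.1/10.4 = 5.394.

MAP: 5.298. Posterior mean: 5.394.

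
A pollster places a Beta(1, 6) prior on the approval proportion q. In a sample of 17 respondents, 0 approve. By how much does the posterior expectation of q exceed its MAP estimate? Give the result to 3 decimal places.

0.042

Posterior: Beta(1+0, 6+17) = Beta(1, 23).
Since α = 1 ≤ 1 and β > 1, the Beta density is monotone decreasing on [0,1]; the mode is at 0.
Mean = 1/(1+23) = 0.042.
Difference = 0.042 − 0.000 = 0.042.
Mean > mode: the posterior has a right tail.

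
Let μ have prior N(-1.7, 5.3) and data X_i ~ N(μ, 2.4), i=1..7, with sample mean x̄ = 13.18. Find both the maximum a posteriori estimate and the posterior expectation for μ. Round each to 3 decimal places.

Posterior for μ is Normal. Precision-weighted mean: (1/5.3·-1.7 + 7/2.4·13.18) / (1/5.3 + 7/2.4) = 12.276.
A Normal posterior is symmetric, so mode = mean.

μ_MAP = 12.276, E[μ|data] = 12.276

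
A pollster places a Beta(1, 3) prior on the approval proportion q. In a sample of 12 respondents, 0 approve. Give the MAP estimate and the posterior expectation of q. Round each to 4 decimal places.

q_MAP = 0.0000, E[q|data] = 0.0625

Posterior: Beta(1+0, 3+12) = Beta(1, 15).
Since α = 1 ≤ 1 and β > 1, the Beta density is monotone decreasing on [0,1]; the mode is at 0.
Mean = 1/(1+15) = 0.0625.
Mean > mode: the posterior has a right tail.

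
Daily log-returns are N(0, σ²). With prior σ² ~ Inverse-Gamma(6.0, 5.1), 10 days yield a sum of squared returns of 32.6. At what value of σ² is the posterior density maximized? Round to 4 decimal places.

1.7833

Posterior: Inverse-Gamma(shape = 6.0+10/2 = 11.0, scale = 5.1+32.6/2 = 21.4).
Mode = β/(α+1) = 21.4/12.0 = 1.7833.
Mean = β/(α−1) = 21.4/10.0 = 2.1400.
This is the posterior mode — the MAP estimate.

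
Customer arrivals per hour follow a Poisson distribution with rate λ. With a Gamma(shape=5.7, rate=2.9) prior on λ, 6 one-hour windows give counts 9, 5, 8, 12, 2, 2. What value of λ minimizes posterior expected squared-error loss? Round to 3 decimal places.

4.910

Σ counts = 38. Posterior: Gamma(shape = 5.7+38 = 43.7, rate = 2.9+6 = 8.9).
Mode = (α−1)/β = 42.7/8.9 = 4.798.
Mean = α/β = 43.7/8.9 = 4.910.
Squared-error loss ⇒ the optimal estimator is the posterior mean.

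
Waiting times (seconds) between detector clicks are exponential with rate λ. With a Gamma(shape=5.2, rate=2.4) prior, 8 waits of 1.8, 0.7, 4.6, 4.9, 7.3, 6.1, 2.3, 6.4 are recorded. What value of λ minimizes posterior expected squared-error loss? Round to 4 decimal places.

Σ times = 34.1. Posterior: Gamma(shape = 5.2+8 = 13.2, rate = 2.4+34.1 = 36.5).
Mode = (α−1)/β = 12.2/36.5 = 0.3342.
Mean = α/β = 13.2/36.5 = 0.3616.
Squared-error loss ⇒ the optimal estimator is the posterior mean.

0.3616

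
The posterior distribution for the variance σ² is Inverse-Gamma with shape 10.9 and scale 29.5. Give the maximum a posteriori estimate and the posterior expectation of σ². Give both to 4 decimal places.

σ²_MAP = 2.4790, E[σ²|data] = 2.9798

Mode = β/(α+1) = 29.5/11.9 = 2.4790.
Mean = β/(α−1) = 29.5/9.9 = 2.9798.
Right-skewed posterior ⇒ mode < mean.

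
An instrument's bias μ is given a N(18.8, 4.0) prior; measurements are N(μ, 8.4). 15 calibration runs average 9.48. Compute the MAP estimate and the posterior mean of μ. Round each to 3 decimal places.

MAP = 10.625, posterior mean = 10.625

Posterior for μ is Normal. Precision-weighted mean: (1/4.0·18.8 + 15/8.4·9.48) / (1/4.0 + 15/8.4) = 10.625.
A Normal posterior is symmetric, so mode = mean.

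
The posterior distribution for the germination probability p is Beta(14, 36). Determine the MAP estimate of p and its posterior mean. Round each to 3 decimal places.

p_MAP = 0.271, E[p|data] = 0.280

Mode = (14−1)/(14+36−2) = 13/48 = 0.271.
Mean = 14/(14+36) = 14/50 = 0.280.
Right-skewed posterior ⇒ mode < mean.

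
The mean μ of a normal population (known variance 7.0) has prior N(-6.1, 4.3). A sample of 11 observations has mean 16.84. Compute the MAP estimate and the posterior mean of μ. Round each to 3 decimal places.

Posterior for μ is Normal. Precision-weighted mean: (1/4.3·-6.1 + 11/7.0·16.84) / (1/4.3 + 11/7.0) = 13.883.
A Normal posterior is symmetric, so mode = mean.

MAP = 13.883; posterior mean = 13.883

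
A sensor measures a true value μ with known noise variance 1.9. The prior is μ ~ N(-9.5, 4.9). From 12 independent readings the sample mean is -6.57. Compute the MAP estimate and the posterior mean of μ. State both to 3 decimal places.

Posterior for μ is Normal. Precision-weighted mean: (1/4.9·-9.5 + 12/1.9·-6.57) / (1/4.9 + 12/1.9) = -6.662.
A Normal posterior is symmetric, so mode = mean.

MAP = -6.662; posterior mean = -6.662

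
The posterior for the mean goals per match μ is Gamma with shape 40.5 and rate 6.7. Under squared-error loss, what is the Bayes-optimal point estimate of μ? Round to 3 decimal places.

6.045

Mode = (α−1)/β = 39.5/6.7 = 5.896.
Mean = α/β = 40.5/6.7 = 6.045.
Squared-error loss ⇒ the optimal estimator is the posterior mean.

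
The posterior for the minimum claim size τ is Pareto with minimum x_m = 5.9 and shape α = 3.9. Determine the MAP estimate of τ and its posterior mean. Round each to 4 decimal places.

MAP = 5.9000; posterior mean = 7.9345

The Pareto density is strictly decreasing on [x_m, ∞), so the mode is x_m = 5.9000.
Mean = α·x_m/(α−1) = 3.9·5.9/2.9 = 7.9345.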